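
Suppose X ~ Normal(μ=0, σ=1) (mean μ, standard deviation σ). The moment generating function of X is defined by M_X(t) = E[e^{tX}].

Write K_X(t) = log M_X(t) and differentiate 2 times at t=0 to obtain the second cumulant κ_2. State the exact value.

M_X(t) = e^(t^2/2)
K_X(t) = log M_X(t) = t^2/2
K′(t) = t
K′′(t) = 1

κ_2 = K′′(0) = 1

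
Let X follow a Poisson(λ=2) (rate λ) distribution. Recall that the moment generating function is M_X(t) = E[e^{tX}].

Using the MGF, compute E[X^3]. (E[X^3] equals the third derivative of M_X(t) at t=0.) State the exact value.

E[X^3] = D^3[M](0) = 22

M_X(t) = e^(2*e^(t) - 2)
D^3[M](t) = (8*e^(3*t)*e^(2*e^(t)) + 12*e^(2*t)*e^(2*e^(t)) + 2*e^(t)*e^(2*e^(t)))*e^(-2)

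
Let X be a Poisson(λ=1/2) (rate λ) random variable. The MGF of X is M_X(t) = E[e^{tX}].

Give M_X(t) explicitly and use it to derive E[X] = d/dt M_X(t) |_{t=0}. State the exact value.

E[X] = dM/dt |_{t=0} = 1/2

M_X(t) = e^(e^(t)/2 - 1/2)
dM/dt = e^(-1/2)*e^(t)*e^(e^(t)/2)/2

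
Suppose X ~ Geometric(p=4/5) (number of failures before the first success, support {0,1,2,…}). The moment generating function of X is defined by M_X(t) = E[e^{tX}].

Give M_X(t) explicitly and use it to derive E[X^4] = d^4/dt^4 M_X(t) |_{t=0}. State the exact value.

E[X^4] = d^4M/dt^4 |_{t=0} = 57/32

M_X(t) = 4/(5*(1 - e^(t)/5))
dM/dt = 4*e^(t)/(e^(2*t) - 10*e^(t) + 25)
d^2M/dt^2 = (-4*e^(2*t) - 20*e^(t))/(e^(3*t) - 15*e^(2*t) + 75*e^(t) - 125)
d^3M/dt^3 = (4*e^(3*t) + 80*e^(2*t) + 100*e^(t))/(e^(4*t) - 20*e^(3*t) + 150*e^(2*t) - 500*e^(t) + 625)
d^4M/dt^4 = (-4*e^(4*t) - 220*e^(3*t) - 1100*e^(2*t) - 500*e^(t))/(e^(5*t) - 25*e^(4*t) + 250*e^(3*t) - 1250*e^(2*t) + 3125*e^(t) - 3125)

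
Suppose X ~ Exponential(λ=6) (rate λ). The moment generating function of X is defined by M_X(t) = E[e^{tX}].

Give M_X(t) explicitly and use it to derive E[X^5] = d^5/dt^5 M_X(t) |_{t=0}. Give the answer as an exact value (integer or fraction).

M_X(t) = 6/(6 - t)
dM/dt = 6/(t^2 - 12*t + 36)
d^2M/dt^2 = -12/(t^3 - 18*t^2 + 108*t - 216)
d^3M/dt^3 = 36/(t^4 - 24*t^3 + 216*t^2 - 864*t + 1296)
d^4M/dt^4 = -144/(t^5 - 30*t^4 + 360*t^3 - 2160*t^2 + 6480*t - 7776)
d^5M/dt^5 = 720/(t^6 - 36*t^5 + 540*t^4 - 4320*t^3 + 19440*t^2 - 46656*t + 46656)

E[X^5] = d^5M/dt^5 |_{t=0} = 5/324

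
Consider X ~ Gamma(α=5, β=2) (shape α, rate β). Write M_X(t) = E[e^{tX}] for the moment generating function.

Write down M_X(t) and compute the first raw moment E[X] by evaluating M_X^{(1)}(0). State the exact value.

M_X(t) = 32/(2 - t)^5
M′(t) = 160/(t^6 - 12*t^5 + 60*t^4 - 160*t^3 + 240*t^2 - 192*t + 64)

E[X] = M′(0) = 5/2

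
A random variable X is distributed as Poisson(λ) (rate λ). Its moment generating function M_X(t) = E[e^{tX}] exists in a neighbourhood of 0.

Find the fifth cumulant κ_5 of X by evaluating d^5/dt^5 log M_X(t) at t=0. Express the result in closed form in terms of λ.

κ_5 = d^5K/dt^5 |_{t=0} = λ

M_X(t) = e^(λ*(e^(t) - 1))
K_X(t) = log M_X(t) = λ*(e^(t) - 1)
dK/dt = λ*e^(t)
d^2K/dt^2 = λ*e^(t)
d^3K/dt^3 = λ*e^(t)
d^4K/dt^4 = λ*e^(t)
d^5K/dt^5 = λ*e^(t)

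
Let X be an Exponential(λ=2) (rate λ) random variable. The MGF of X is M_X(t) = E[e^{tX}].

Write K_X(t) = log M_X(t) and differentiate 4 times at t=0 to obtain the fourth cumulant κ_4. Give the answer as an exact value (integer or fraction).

M_X(t) = 2/(2 - t)
K_X(t) = log M_X(t) = -log(2 - t) + log(2)
K′(t) = -1/(t - 2)
K′′(t) = 1/(t^2 - 4*t + 4)
K′′′(t) = -2/(t^3 - 6*t^2 + 12*t - 8)
K′′′′(t) = 6/(t^4 - 8*t^3 + 24*t^2 - 32*t + 16)

κ_4 = K′′′′(0) = 3/8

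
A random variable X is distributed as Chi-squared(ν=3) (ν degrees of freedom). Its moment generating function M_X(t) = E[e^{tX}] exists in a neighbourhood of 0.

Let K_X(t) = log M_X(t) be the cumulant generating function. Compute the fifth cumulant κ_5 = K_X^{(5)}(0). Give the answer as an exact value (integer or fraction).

M_X(t) = (1 - 2*t)^(-3/2)
K_X(t) = log M_X(t) = -3*log(1 - 2*t)/2
K′(t) = -3/(2*t - 1)
K′′(t) = 6/(4*t^2 - 4*t + 1)
K′′′(t) = -24/(8*t^3 - 12*t^2 + 6*t - 1)
K′′′′(t) = 144/(16*t^4 - 32*t^3 + 24*t^2 - 8*t + 1)
K′′′′′(t) = -1152/(32*t^5 - 80*t^4 + 80*t^3 - 40*t^2 + 10*t - 1)

κ_5 = K′′′′′(0) = 1152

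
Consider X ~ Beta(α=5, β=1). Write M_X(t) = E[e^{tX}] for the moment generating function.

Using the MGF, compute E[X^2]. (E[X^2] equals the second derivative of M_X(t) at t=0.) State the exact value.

M_X(t) = ₁F₁(5; 6; t)
dM/dt = 5*₁F₁(6; 7; t)/6
d^2M/dt^2 = 5*₁F₁(7; 8; t)/7

E[X^2] = d^2M/dt^2 |_{t=0} = 5/7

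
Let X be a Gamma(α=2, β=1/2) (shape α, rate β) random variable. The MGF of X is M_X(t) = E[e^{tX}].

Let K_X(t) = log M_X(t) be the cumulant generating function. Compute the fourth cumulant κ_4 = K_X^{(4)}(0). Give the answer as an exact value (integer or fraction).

κ_4 = D^4[K](0) = 192

M_X(t) = 1/(4*(1/2 - t)^2)
K_X(t) = log M_X(t) = -2*log(1/2 - t) - 2*log(2)
D^4[K](t) = 192/(16*t^4 - 32*t^3 + 24*t^2 - 8*t + 1)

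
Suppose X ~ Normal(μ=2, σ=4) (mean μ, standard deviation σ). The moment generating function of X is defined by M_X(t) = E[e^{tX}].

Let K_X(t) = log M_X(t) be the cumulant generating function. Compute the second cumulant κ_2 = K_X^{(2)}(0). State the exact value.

κ_2 = d^2K/dt^2 |_{t=0} = 16

M_X(t) = e^(8*t^2 + 2*t)
K_X(t) = log M_X(t) = 8*t^2 + 2*t
dK/dt = 16*t + 2
d^2K/dt^2 = 16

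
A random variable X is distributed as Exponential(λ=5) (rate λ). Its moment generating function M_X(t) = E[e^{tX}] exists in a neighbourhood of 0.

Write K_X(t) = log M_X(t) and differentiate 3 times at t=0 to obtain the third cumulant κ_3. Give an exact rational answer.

M_X(t) = 5/(5 - t)
K_X(t) = log M_X(t) = -log(5 - t) + log(5)
D^3[K](t) = -2/(t^3 - 15*t^2 + 75*t - 125)

κ_3 = D^3[K](0) = 2/125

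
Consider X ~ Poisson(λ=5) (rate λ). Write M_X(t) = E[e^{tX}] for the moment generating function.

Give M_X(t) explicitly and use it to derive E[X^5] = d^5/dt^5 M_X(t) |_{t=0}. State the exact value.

E[X^5] = d^5M/dt^5 |_{t=0} = 12880

M_X(t) = e^(5*e^(t) - 5)
dM/dt = 5*e^(-5)*e^(t)*e^(5*e^(t))
d^2M/dt^2 = (25*e^(2*t)*e^(5*e^(t)) + 5*e^(t)*e^(5*e^(t)))*e^(-5)
d^3M/dt^3 = (125*e^(3*t)*e^(5*e^(t)) + 75*e^(2*t)*e^(5*e^(t)) + 5*e^(t)*e^(5*e^(t)))*e^(-5)
d^4M/dt^4 = (625*e^(4*t)*e^(5*e^(t)) + 750*e^(3*t)*e^(5*e^(t)) + 175*e^(2*t)*e^(5*e^(t)) + 5*e^(t)*e^(5*e^(t)))*e^(-5)
d^5M/dt^5 = (3125*e^(5*t)*e^(5*e^(t)) + 6250*e^(4*t)*e^(5*e^(t)) + 3125*e^(3*t)*e^(5*e^(t)) + 375*e^(2*t)*e^(5*e^(t)) + 5*e^(t)*e^(5*e^(t)))*e^(-5)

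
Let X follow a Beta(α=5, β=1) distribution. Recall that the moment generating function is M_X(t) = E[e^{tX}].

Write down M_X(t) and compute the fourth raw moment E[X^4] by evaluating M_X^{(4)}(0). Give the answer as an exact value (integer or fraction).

M_X(t) = ₁F₁(5; 6; t)
dM/dt = 5*₁F₁(6; 7; t)/6
d^2M/dt^2 = 5*₁F₁(7; 8; t)/7
d^3M/dt^3 = 5*₁F₁(8; 9; t)/8
d^4M/dt^4 = 5*₁F₁(9; 10; t)/9

E[X^4] = d^4M/dt^4 |_{t=0} = 5/9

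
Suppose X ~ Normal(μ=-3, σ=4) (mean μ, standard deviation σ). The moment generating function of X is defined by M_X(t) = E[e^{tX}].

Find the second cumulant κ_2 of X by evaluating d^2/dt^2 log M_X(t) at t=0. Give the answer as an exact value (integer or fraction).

M_X(t) = e^(8*t^2 - 3*t)
K_X(t) = log M_X(t) = 8*t^2 - 3*t
K^(2)(t) = 16

κ_2 = K^(2)(0) = 16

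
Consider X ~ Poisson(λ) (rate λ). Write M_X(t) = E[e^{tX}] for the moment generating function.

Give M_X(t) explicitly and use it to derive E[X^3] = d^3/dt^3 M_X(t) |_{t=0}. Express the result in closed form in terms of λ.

M_X(t) = e^(λ*(e^(t) - 1))
M′(t) = λ*e^(-λ)*e^(t)*e^(λ*e^(t))
M′′(t) = (λ^2*e^(2*t)*e^(λ*e^(t)) + λ*e^(t)*e^(λ*e^(t)))*e^(-λ)
M′′′(t) = (λ^3*e^(3*t)*e^(λ*e^(t)) + 3*λ^2*e^(2*t)*e^(λ*e^(t)) + λ*e^(t)*e^(λ*e^(t)))*e^(-λ)

E[X^3] = M′′′(0) = λ*(λ^2 + 3*λ + 1)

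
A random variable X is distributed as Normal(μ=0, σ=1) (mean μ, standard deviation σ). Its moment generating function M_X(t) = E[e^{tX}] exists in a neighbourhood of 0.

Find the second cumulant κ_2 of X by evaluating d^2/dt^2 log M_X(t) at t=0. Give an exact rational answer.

κ_2 = d^2K/dt^2 |_{t=0} = 1

M_X(t) = e^(t^2/2)
K_X(t) = log M_X(t) = t^2/2
dK/dt = t
d^2K/dt^2 = 1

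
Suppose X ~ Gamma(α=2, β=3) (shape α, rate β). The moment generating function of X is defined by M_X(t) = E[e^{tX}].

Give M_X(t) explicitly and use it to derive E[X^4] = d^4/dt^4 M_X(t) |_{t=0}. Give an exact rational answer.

M_X(t) = 9/(3 - t)^2
M^(4)(t) = 1080/(t^6 - 18*t^5 + 135*t^4 - 540*t^3 + 1215*t^2 - 1458*t + 729)

E[X^4] = M^(4)(0) = 40/27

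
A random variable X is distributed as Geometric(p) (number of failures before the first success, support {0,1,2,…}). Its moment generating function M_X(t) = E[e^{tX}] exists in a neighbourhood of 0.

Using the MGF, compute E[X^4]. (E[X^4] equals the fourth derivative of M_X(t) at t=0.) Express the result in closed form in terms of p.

E[X^4] = M^(4)(0) = 1 - 15/p + 50/p^2 - 60/p^3 + 24/p^4

M_X(t) = p/(-(1 - p)*e^(t) + 1)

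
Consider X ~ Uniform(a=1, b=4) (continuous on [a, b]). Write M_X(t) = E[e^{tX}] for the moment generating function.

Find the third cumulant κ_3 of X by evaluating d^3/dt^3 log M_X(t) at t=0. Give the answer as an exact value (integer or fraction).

κ_3 = K′′′(0) = 0

M_X(t) = (e^(4*t) - e^(t))/(3*t)
K_X(t) = log M_X(t) = -log(t) + log(e^(4*t) - e^(t)) - log(3)
K′(t) = (4*t*e^(3*t) - t - e^(3*t) + 1)/(t*e^(3*t) - t)
K′′(t) = (-9*t^2*e^(3*t) + e^(6*t) - 2*e^(3*t) + 1)/(t^2*e^(6*t) - 2*t^2*e^(3*t) + t^2)
K′′′(t) = (27*t^3*e^(6*t) + 27*t^3*e^(3*t) - 2*e^(9*t) + 6*e^(6*t) - 6*e^(3*t) + 2)/(t^3*e^(9*t) - 3*t^3*e^(6*t) + 3*t^3*e^(3*t) - t^3)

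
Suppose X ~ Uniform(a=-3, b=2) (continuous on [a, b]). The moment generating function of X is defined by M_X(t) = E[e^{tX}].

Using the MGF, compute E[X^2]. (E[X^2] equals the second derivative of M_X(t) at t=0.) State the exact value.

M_X(t) = (e^(2*t) - e^(-3*t))/(5*t)
M^(2)(t) = (4*t^2*e^(5*t) - 9*t^2 - 4*t*e^(5*t) - 6*t + 2*e^(5*t) - 2)*e^(-3*t)/(5*t^3)

E[X^2] = M^(2)(0) = 7/3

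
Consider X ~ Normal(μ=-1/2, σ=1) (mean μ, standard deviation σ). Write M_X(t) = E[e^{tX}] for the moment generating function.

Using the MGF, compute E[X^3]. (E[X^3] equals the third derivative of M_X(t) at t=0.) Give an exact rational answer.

M_X(t) = e^(t^2/2 - t/2)
D^3[M](t) = (8*t^3*e^(t^2/2) - 12*t^2*e^(t^2/2) + 30*t*e^(t^2/2) - 13*e^(t^2/2))*e^(-t/2)/8

E[X^3] = D^3[M](0) = -13/8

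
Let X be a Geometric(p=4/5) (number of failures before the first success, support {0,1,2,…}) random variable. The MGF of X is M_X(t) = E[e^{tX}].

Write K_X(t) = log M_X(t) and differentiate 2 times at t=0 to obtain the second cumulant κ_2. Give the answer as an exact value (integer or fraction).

κ_2 = d^2K/dt^2 |_{t=0} = 5/16

M_X(t) = 4/(5*(1 - e^(t)/5))
K_X(t) = log M_X(t) = -log(1 - e^(t)/5) - log(5) + 2*log(2)
dK/dt = -e^(t)/(e^(t) - 5)
d^2K/dt^2 = 5*e^(t)/(e^(2*t) - 10*e^(t) + 25)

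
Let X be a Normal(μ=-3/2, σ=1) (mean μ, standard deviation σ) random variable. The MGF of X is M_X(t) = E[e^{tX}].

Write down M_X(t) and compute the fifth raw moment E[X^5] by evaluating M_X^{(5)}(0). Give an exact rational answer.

E[X^5] = D^5[M](0) = -2043/32

M_X(t) = e^(t^2/2 - 3*t/2)
D^5[M](t) = (32*t^5*e^(t^2/2) - 240*t^4*e^(t^2/2) + 1040*t^3*e^(t^2/2) - 2520*t^2*e^(t^2/2) + 3450*t*e^(t^2/2) - 2043*e^(t^2/2))*e^(-3*t/2)/32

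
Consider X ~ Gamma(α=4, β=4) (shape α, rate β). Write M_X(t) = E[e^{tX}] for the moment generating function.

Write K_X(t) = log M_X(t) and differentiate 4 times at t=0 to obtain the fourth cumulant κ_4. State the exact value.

M_X(t) = 256/(4 - t)^4
K_X(t) = log M_X(t) = -4*log(4 - t) + 8*log(2)
K′(t) = -4/(t - 4)
K′′(t) = 4/(t^2 - 8*t + 16)
K′′′(t) = -8/(t^3 - 12*t^2 + 48*t - 64)
K′′′′(t) = 24/(t^4 - 16*t^3 + 96*t^2 - 256*t + 256)

κ_4 = K′′′′(0) = 3/32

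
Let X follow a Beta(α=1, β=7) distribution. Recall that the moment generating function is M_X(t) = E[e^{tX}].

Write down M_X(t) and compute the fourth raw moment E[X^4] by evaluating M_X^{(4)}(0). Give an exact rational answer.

E[X^4] = D^4[M](0) = 1/330

M_X(t) = ₁F₁(1; 8; t)
D^4[M](t) = ₁F₁(5; 12; t)/330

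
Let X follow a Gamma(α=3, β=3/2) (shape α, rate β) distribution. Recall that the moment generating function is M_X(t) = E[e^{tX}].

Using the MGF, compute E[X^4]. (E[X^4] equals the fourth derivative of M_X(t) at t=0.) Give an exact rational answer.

E[X^4] = D^4[M](0) = 640/9

M_X(t) = 27/(8*(3/2 - t)^3)
D^4[M](t) = -155520/(128*t^7 - 1344*t^6 + 6048*t^5 - 15120*t^4 + 22680*t^3 - 20412*t^2 + 10206*t - 2187)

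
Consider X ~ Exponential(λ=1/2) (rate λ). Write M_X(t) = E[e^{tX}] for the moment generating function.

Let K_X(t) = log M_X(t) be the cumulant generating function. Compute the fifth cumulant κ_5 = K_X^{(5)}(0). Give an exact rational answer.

κ_5 = K′′′′′(0) = 768

M_X(t) = 1/(2*(1/2 - t))
K_X(t) = log M_X(t) = -log(1/2 - t) - log(2)
K′(t) = -2/(2*t - 1)
K′′(t) = 4/(4*t^2 - 4*t + 1)
K′′′(t) = -16/(8*t^3 - 12*t^2 + 6*t - 1)
K′′′′(t) = 96/(16*t^4 - 32*t^3 + 24*t^2 - 8*t + 1)
K′′′′′(t) = -768/(32*t^5 - 80*t^4 + 80*t^3 - 40*t^2 + 10*t - 1)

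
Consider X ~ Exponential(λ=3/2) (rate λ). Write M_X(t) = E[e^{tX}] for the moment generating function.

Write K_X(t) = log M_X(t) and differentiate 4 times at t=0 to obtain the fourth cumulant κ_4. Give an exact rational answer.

κ_4 = K′′′′(0) = 32/27

M_X(t) = 3/(2*(3/2 - t))
K_X(t) = log M_X(t) = -log(3/2 - t) - log(2) + log(3)
K′(t) = -2/(2*t - 3)
K′′(t) = 4/(4*t^2 - 12*t + 9)
K′′′(t) = -16/(8*t^3 - 36*t^2 + 54*t - 27)
K′′′′(t) = 96/(16*t^4 - 96*t^3 + 216*t^2 - 216*t + 81)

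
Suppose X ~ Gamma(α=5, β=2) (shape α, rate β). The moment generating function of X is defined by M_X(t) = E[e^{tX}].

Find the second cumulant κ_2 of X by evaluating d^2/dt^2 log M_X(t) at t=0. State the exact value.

M_X(t) = 32/(2 - t)^5
K_X(t) = log M_X(t) = -5*log(2 - t) + 5*log(2)
K′(t) = -5/(t - 2)
K′′(t) = 5/(t^2 - 4*t + 4)

κ_2 = K′′(0) = 5/4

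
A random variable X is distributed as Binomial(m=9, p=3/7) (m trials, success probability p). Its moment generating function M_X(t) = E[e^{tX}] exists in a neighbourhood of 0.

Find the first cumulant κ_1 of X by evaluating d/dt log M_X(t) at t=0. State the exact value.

M_X(t) = (3*e^(t)/7 + 4/7)^9
K_X(t) = log M_X(t) = 9*log(3*e^(t)/7 + 4/7)
D[K](t) = 27*e^(t)/(3*e^(t) + 4)

κ_1 = D[K](0) = 27/7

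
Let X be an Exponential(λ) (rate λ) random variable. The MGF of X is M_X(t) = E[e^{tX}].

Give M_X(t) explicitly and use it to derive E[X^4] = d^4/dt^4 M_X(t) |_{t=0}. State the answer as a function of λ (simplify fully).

M_X(t) = λ/(λ - t)
dM/dt = λ/(λ^2 - 2*λ*t + t^2)
d^2M/dt^2 = -2*λ/(-λ^3 + 3*λ^2*t - 3*λ*t^2 + t^3)
d^3M/dt^3 = 6*λ/(λ^4 - 4*λ^3*t + 6*λ^2*t^2 - 4*λ*t^3 + t^4)
d^4M/dt^4 = -24*λ/(-λ^5 + 5*λ^4*t - 10*λ^3*t^2 + 10*λ^2*t^3 - 5*λ*t^4 + t^5)

E[X^4] = d^4M/dt^4 |_{t=0} = 24/λ^4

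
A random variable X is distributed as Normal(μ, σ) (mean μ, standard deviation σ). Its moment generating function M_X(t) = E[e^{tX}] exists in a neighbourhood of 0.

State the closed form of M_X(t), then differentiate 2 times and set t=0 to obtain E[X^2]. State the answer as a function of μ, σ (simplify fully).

E[X^2] = D^2[M](0) = μ^2 + σ^2

M_X(t) = e^(μ*t + σ^2*t^2/2)
D^2[M](t) = μ^2*e^(μ*t)*e^(σ^2*t^2/2) + 2*μ*σ^2*t*e^(μ*t)*e^(σ^2*t^2/2) + σ^4*t^2*e^(μ*t)*e^(σ^2*t^2/2) + σ^2*e^(μ*t)*e^(σ^2*t^2/2)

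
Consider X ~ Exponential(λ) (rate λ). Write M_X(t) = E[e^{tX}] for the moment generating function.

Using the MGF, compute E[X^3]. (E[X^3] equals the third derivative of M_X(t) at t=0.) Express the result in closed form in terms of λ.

E[X^3] = M^(3)(0) = 6/λ^3

M_X(t) = λ/(λ - t)
M^(3)(t) = 6*λ/(λ^4 - 4*λ^3*t + 6*λ^2*t^2 - 4*λ*t^3 + t^4)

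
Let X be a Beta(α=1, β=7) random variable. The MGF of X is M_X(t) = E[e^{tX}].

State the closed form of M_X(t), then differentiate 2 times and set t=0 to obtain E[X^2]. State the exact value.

E[X^2] = d^2M/dt^2 |_{t=0} = 1/36

M_X(t) = ₁F₁(1; 8; t)
dM/dt = ₁F₁(2; 9; t)/8
d^2M/dt^2 = ₁F₁(3; 10; t)/36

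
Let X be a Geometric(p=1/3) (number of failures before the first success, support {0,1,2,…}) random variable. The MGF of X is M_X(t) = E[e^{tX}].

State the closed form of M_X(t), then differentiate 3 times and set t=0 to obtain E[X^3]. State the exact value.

E[X^3] = M^(3)(0) = 74

M_X(t) = 1/(3*(1 - 2*e^(t)/3))
M^(3)(t) = (8*e^(3*t) + 48*e^(2*t) + 18*e^(t))/(16*e^(4*t) - 96*e^(3*t) + 216*e^(2*t) - 216*e^(t) + 81)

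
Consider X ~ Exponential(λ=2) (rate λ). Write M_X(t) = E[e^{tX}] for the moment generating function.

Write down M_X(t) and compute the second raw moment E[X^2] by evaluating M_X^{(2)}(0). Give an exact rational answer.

M_X(t) = 2/(2 - t)
M^(2)(t) = -4/(t^3 - 6*t^2 + 12*t - 8)

E[X^2] = M^(2)(0) = 1/2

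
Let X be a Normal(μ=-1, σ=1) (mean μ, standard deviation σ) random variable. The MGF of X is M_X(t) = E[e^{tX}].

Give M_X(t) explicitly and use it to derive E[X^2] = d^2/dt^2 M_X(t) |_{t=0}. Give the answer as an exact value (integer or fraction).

M_X(t) = e^(t^2/2 - t)
M^(2)(t) = (t^2*e^(t^2/2) - 2*t*e^(t^2/2) + 2*e^(t^2/2))*e^(-t)

E[X^2] = M^(2)(0) = 2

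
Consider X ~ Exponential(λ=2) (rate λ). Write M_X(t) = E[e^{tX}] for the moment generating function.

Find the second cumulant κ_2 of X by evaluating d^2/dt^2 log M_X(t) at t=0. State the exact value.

M_X(t) = 2/(2 - t)
K_X(t) = log M_X(t) = -log(2 - t) + log(2)
dK/dt = -1/(t - 2)
d^2K/dt^2 = 1/(t^2 - 4*t + 4)

κ_2 = d^2K/dt^2 |_{t=0} = 1/4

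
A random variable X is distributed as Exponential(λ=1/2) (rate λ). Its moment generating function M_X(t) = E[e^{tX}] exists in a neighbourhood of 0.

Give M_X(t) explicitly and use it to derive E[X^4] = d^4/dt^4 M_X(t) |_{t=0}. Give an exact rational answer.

M_X(t) = 1/(2*(1/2 - t))
D^4[M](t) = -384/(32*t^5 - 80*t^4 + 80*t^3 - 40*t^2 + 10*t - 1)

E[X^4] = D^4[M](0) = 384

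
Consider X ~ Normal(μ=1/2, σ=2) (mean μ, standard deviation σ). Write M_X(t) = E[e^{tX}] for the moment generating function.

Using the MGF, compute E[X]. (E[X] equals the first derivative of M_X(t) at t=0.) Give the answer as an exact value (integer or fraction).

E[X] = M′(0) = 1/2

M_X(t) = e^(2*t^2 + t/2)
M′(t) = 4*t*e^(t/2)*e^(2*t^2) + e^(t/2)*e^(2*t^2)/2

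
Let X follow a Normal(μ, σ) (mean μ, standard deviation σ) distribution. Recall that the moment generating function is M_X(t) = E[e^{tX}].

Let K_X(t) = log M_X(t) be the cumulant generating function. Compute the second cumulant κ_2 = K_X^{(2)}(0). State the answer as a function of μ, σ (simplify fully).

κ_2 = K^(2)(0) = σ^2

M_X(t) = e^(μ*t + σ^2*t^2/2)
K_X(t) = log M_X(t) = μ*t + σ^2*t^2/2
K^(2)(t) = σ^2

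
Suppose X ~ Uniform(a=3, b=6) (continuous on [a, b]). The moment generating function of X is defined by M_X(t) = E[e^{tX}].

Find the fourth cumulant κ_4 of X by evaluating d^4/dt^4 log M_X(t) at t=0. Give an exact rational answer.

κ_4 = K^(4)(0) = -27/40

M_X(t) = (e^(6*t) - e^(3*t))/(3*t)
K_X(t) = log M_X(t) = -log(t) + log(e^(6*t) - e^(3*t)) - log(3)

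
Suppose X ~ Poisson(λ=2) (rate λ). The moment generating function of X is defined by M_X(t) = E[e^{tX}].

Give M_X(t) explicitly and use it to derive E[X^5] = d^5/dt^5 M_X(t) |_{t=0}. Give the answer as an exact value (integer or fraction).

M_X(t) = e^(2*e^(t) - 2)
M^(5)(t) = (32*e^(5*t)*e^(2*e^(t)) + 160*e^(4*t)*e^(2*e^(t)) + 200*e^(3*t)*e^(2*e^(t)) + 60*e^(2*t)*e^(2*e^(t)) + 2*e^(t)*e^(2*e^(t)))*e^(-2)

E[X^5] = M^(5)(0) = 454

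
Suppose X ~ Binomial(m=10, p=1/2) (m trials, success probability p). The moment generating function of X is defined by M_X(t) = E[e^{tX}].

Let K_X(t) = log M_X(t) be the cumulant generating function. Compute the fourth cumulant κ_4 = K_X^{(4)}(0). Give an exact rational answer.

M_X(t) = (e^(t)/2 + 1/2)^10
K_X(t) = log M_X(t) = 10*log(e^(t)/2 + 1/2)
dK/dt = 10*e^(t)/(e^(t) + 1)
d^2K/dt^2 = 10*e^(t)/(e^(2*t) + 2*e^(t) + 1)
d^3K/dt^3 = (-10*e^(2*t) + 10*e^(t))/(e^(3*t) + 3*e^(2*t) + 3*e^(t) + 1)
d^4K/dt^4 = (10*e^(3*t) - 40*e^(2*t) + 10*e^(t))/(e^(4*t) + 4*e^(3*t) + 6*e^(2*t) + 4*e^(t) + 1)

κ_4 = d^4K/dt^4 |_{t=0} = -5/4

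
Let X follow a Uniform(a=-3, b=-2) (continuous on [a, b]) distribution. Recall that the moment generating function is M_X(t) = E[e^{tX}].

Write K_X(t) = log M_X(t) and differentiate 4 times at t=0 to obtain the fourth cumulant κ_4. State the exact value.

M_X(t) = (e^(-2*t) - e^(-3*t))/t
K_X(t) = log M_X(t) = -log(t) + log(e^(-2*t) - e^(-3*t))

κ_4 = D^4[K](0) = -1/120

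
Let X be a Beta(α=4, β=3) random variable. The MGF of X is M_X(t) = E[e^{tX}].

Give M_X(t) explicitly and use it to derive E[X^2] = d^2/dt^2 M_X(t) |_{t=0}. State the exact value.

E[X^2] = M′′(0) = 5/14

M_X(t) = ₁F₁(4; 7; t)
M′(t) = 4*₁F₁(5; 8; t)/7
M′′(t) = 5*₁F₁(6; 9; t)/14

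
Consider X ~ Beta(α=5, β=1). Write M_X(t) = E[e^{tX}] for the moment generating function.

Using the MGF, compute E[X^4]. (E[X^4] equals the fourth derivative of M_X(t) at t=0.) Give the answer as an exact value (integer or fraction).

M_X(t) = ₁F₁(5; 6; t)
M′(t) = 5*₁F₁(6; 7; t)/6
M′′(t) = 5*₁F₁(7; 8; t)/7
M′′′(t) = 5*₁F₁(8; 9; t)/8
M′′′′(t) = 5*₁F₁(9; 10; t)/9

E[X^4] = M′′′′(0) = 5/9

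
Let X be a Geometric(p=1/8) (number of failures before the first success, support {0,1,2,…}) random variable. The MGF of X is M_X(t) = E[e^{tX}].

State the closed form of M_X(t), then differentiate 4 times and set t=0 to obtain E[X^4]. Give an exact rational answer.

E[X^4] = d^4M/dt^4 |_{t=0} = 70665

M_X(t) = 1/(8*(1 - 7*e^(t)/8))
dM/dt = 7*e^(t)/(49*e^(2*t) - 112*e^(t) + 64)
d^2M/dt^2 = (-49*e^(2*t) - 56*e^(t))/(343*e^(3*t) - 1176*e^(2*t) + 1344*e^(t) - 512)
d^3M/dt^3 = (343*e^(3*t) + 1568*e^(2*t) + 448*e^(t))/(2401*e^(4*t) - 10976*e^(3*t) + 18816*e^(2*t) - 14336*e^(t) + 4096)
d^4M/dt^4 = (-2401*e^(4*t) - 30184*e^(3*t) - 34496*e^(2*t) - 3584*e^(t))/(16807*e^(5*t) - 96040*e^(4*t) + 219520*e^(3*t) - 250880*e^(2*t) + 143360*e^(t) - 32768)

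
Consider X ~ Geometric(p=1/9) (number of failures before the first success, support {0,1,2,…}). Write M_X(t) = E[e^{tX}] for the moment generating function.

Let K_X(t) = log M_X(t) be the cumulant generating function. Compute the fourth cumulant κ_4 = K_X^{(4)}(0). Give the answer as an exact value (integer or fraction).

M_X(t) = 1/(9*(1 - 8*e^(t)/9))
K_X(t) = log M_X(t) = -log(1 - 8*e^(t)/9) - 2*log(3)
dK/dt = -8*e^(t)/(8*e^(t) - 9)
d^2K/dt^2 = 72*e^(t)/(64*e^(2*t) - 144*e^(t) + 81)
d^3K/dt^3 = (-576*e^(2*t) - 648*e^(t))/(512*e^(3*t) - 1728*e^(2*t) + 1944*e^(t) - 729)
d^4K/dt^4 = (4608*e^(3*t) + 20736*e^(2*t) + 5832*e^(t))/(4096*e^(4*t) - 18432*e^(3*t) + 31104*e^(2*t) - 23328*e^(t) + 6561)

κ_4 = d^4K/dt^4 |_{t=0} = 31176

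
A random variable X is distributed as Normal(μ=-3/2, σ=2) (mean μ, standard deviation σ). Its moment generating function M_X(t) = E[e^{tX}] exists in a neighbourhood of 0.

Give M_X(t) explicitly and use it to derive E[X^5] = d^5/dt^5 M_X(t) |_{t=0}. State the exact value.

E[X^5] = D^5[M](0) = -16083/32

M_X(t) = e^(2*t^2 - 3*t/2)
D^5[M](t) = (32768*t^5*e^(2*t^2) - 61440*t^4*e^(2*t^2) + 128000*t^3*e^(2*t^2) - 109440*t^2*e^(2*t^2) + 68520*t*e^(2*t^2) - 16083*e^(2*t^2))*e^(-3*t/2)/32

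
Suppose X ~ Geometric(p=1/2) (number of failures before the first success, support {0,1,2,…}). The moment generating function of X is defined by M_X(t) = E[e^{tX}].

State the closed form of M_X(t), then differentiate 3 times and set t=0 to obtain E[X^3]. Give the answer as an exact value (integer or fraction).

M_X(t) = 1/(2*(1 - e^(t)/2))
D^3[M](t) = (e^(3*t) + 8*e^(2*t) + 4*e^(t))/(e^(4*t) - 8*e^(3*t) + 24*e^(2*t) - 32*e^(t) + 16)

E[X^3] = D^3[M](0) = 13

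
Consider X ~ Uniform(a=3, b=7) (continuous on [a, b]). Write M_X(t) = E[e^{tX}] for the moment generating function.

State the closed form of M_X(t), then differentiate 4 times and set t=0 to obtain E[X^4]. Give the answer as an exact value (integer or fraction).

E[X^4] = D^4[M](0) = 4141/5

M_X(t) = (e^(7*t) - e^(3*t))/(4*t)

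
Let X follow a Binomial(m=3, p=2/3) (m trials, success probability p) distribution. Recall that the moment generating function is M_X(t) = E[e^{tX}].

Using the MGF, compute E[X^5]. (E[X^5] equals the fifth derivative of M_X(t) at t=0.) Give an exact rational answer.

E[X^5] = D^5[M](0) = 778/9

M_X(t) = (2*e^(t)/3 + 1/3)^3
D^5[M](t) = 72*e^(3*t) + 128*e^(2*t)/9 + 2*e^(t)/9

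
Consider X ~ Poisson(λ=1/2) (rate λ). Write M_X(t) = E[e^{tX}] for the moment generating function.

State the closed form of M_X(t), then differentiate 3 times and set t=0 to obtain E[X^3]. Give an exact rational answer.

M_X(t) = e^(e^(t)/2 - 1/2)
M′(t) = e^(-1/2)*e^(t)*e^(e^(t)/2)/2
M′′(t) = (e^(2*t)*e^(e^(t)/2) + 2*e^(t)*e^(e^(t)/2))*e^(-1/2)/4
M′′′(t) = (e^(3*t)*e^(e^(t)/2) + 6*e^(2*t)*e^(e^(t)/2) + 4*e^(t)*e^(e^(t)/2))*e^(-1/2)/8

E[X^3] = M′′′(0) = 11/8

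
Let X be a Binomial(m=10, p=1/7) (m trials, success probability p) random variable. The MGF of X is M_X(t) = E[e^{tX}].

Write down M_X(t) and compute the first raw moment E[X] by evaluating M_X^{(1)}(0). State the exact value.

E[X] = D[M](0) = 10/7

M_X(t) = (e^(t)/7 + 6/7)^10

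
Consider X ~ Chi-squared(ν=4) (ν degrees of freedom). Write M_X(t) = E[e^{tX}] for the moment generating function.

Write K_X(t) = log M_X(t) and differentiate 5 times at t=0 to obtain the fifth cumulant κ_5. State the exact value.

M_X(t) = (1 - 2*t)^(-2)
K_X(t) = log M_X(t) = -2*log(1 - 2*t)
D^5[K](t) = -1536/(32*t^5 - 80*t^4 + 80*t^3 - 40*t^2 + 10*t - 1)

κ_5 = D^5[K](0) = 1536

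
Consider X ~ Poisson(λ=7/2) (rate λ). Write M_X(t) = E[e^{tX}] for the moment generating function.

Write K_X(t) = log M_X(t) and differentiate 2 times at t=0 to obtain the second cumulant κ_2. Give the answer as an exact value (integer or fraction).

κ_2 = d^2K/dt^2 |_{t=0} = 7/2

M_X(t) = e^(7*e^(t)/2 - 7/2)
K_X(t) = log M_X(t) = 7*e^(t)/2 - 7/2
dK/dt = 7*e^(t)/2
d^2K/dt^2 = 7*e^(t)/2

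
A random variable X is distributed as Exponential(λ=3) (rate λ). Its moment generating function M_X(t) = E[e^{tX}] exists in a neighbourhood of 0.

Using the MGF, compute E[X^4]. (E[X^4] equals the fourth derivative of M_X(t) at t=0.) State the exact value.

E[X^4] = M^(4)(0) = 8/27

M_X(t) = 3/(3 - t)
M^(4)(t) = -72/(t^5 - 15*t^4 + 90*t^3 - 270*t^2 + 405*t - 243)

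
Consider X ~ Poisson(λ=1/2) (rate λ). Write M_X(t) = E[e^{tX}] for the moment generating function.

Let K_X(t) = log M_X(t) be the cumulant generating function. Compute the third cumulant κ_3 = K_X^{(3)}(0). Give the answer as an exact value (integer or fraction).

M_X(t) = e^(e^(t)/2 - 1/2)
K_X(t) = log M_X(t) = e^(t)/2 - 1/2
D^3[K](t) = e^(t)/2

κ_3 = D^3[K](0) = 1/2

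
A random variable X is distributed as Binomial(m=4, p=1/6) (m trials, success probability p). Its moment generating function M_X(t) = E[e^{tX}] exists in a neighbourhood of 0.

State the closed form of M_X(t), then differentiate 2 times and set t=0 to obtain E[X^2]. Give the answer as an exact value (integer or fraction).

E[X^2] = M^(2)(0) = 1

M_X(t) = (e^(t)/6 + 5/6)^4
M^(2)(t) = e^(4*t)/81 + 5*e^(3*t)/36 + 25*e^(2*t)/54 + 125*e^(t)/324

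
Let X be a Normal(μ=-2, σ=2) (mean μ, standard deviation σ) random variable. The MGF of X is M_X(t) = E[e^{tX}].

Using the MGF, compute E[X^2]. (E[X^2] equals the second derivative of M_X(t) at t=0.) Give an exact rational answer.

M_X(t) = e^(2*t^2 - 2*t)
D^2[M](t) = (16*t^2*e^(2*t^2) - 16*t*e^(2*t^2) + 8*e^(2*t^2))*e^(-2*t)

E[X^2] = D^2[M](0) = 8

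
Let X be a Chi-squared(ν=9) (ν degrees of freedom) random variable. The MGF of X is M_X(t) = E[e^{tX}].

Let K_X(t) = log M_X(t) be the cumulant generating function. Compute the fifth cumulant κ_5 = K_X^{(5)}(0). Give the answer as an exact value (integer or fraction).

κ_5 = d^5K/dt^5 |_{t=0} = 3456

M_X(t) = (1 - 2*t)^(-9/2)
K_X(t) = log M_X(t) = -9*log(1 - 2*t)/2
dK/dt = -9/(2*t - 1)
d^2K/dt^2 = 18/(4*t^2 - 4*t + 1)
d^3K/dt^3 = -72/(8*t^3 - 12*t^2 + 6*t - 1)
d^4K/dt^4 = 432/(16*t^4 - 32*t^3 + 24*t^2 - 8*t + 1)
d^5K/dt^5 = -3456/(32*t^5 - 80*t^4 + 80*t^3 - 40*t^2 + 10*t - 1)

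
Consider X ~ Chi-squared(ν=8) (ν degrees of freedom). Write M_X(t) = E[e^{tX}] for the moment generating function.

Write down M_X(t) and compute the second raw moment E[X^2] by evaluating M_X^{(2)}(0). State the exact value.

M_X(t) = (1 - 2*t)^(-4)
dM/dt = -8/(32*t^5 - 80*t^4 + 80*t^3 - 40*t^2 + 10*t - 1)
d^2M/dt^2 = 80/(64*t^6 - 192*t^5 + 240*t^4 - 160*t^3 + 60*t^2 - 12*t + 1)

E[X^2] = d^2M/dt^2 |_{t=0} = 80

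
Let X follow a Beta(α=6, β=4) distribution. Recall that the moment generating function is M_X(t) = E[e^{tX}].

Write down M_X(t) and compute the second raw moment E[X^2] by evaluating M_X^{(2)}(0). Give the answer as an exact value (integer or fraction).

E[X^2] = M^(2)(0) = 21/55

M_X(t) = ₁F₁(6; 10; t)
M^(2)(t) = 21*₁F₁(8; 12; t)/55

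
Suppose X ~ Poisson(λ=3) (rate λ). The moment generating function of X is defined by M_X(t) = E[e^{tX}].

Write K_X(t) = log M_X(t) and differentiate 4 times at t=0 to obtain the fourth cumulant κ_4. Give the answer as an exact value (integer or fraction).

κ_4 = K^(4)(0) = 3

M_X(t) = e^(3*e^(t) - 3)
K_X(t) = log M_X(t) = 3*e^(t) - 3
K^(4)(t) = 3*e^(t)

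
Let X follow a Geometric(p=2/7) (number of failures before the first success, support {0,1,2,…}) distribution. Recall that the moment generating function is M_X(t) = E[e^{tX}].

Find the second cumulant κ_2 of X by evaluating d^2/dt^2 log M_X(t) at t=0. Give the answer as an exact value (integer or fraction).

M_X(t) = 2/(7*(1 - 5*e^(t)/7))
K_X(t) = log M_X(t) = -log(1 - 5*e^(t)/7) - log(7) + log(2)
dK/dt = -5*e^(t)/(5*e^(t) - 7)
d^2K/dt^2 = 35*e^(t)/(25*e^(2*t) - 70*e^(t) + 49)

κ_2 = d^2K/dt^2 |_{t=0} = 35/4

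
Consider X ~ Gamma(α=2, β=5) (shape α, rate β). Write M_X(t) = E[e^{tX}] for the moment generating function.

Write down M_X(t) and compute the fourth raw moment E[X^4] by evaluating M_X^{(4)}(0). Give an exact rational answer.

E[X^4] = M^(4)(0) = 24/125

M_X(t) = 25/(5 - t)^2
M^(4)(t) = 3000/(t^6 - 30*t^5 + 375*t^4 - 2500*t^3 + 9375*t^2 - 18750*t + 15625)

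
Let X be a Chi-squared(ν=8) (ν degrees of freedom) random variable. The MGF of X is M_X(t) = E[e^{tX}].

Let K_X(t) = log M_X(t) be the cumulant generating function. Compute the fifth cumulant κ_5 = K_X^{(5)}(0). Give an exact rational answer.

κ_5 = K′′′′′(0) = 3072

M_X(t) = (1 - 2*t)^(-4)
K_X(t) = log M_X(t) = -4*log(1 - 2*t)
K′(t) = -8/(2*t - 1)
K′′(t) = 16/(4*t^2 - 4*t + 1)
K′′′(t) = -64/(8*t^3 - 12*t^2 + 6*t - 1)
K′′′′(t) = 384/(16*t^4 - 32*t^3 + 24*t^2 - 8*t + 1)
K′′′′′(t) = -3072/(32*t^5 - 80*t^4 + 80*t^3 - 40*t^2 + 10*t - 1)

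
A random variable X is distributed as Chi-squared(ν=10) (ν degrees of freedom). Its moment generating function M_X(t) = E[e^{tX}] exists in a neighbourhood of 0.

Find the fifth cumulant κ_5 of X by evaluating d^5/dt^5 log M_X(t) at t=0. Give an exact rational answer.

M_X(t) = (1 - 2*t)^(-5)
K_X(t) = log M_X(t) = -5*log(1 - 2*t)
K′(t) = -10/(2*t - 1)
K′′(t) = 20/(4*t^2 - 4*t + 1)
K′′′(t) = -80/(8*t^3 - 12*t^2 + 6*t - 1)
K′′′′(t) = 480/(16*t^4 - 32*t^3 + 24*t^2 - 8*t + 1)
K′′′′′(t) = -3840/(32*t^5 - 80*t^4 + 80*t^3 - 40*t^2 + 10*t - 1)

κ_5 = K′′′′′(0) = 3840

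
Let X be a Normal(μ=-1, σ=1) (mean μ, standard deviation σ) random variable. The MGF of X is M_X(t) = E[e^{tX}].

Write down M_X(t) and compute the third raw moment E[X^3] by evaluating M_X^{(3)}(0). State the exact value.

E[X^3] = M^(3)(0) = -4

M_X(t) = e^(t^2/2 - t)
M^(3)(t) = (t^3*e^(t^2/2) - 3*t^2*e^(t^2/2) + 6*t*e^(t^2/2) - 4*e^(t^2/2))*e^(-t)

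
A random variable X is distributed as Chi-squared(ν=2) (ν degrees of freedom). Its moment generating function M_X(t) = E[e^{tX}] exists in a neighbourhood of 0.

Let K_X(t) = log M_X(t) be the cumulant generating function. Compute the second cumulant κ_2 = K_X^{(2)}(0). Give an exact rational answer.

M_X(t) = 1/(1 - 2*t)
K_X(t) = log M_X(t) = -log(1 - 2*t)
dK/dt = -2/(2*t - 1)
d^2K/dt^2 = 4/(4*t^2 - 4*t + 1)

κ_2 = d^2K/dt^2 |_{t=0} = 4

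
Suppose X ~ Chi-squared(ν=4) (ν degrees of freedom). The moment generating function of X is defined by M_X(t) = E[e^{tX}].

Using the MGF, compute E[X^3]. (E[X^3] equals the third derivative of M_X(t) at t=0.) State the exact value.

E[X^3] = d^3M/dt^3 |_{t=0} = 192

M_X(t) = (1 - 2*t)^(-2)
dM/dt = -4/(8*t^3 - 12*t^2 + 6*t - 1)
d^2M/dt^2 = 24/(16*t^4 - 32*t^3 + 24*t^2 - 8*t + 1)
d^3M/dt^3 = -192/(32*t^5 - 80*t^4 + 80*t^3 - 40*t^2 + 10*t - 1)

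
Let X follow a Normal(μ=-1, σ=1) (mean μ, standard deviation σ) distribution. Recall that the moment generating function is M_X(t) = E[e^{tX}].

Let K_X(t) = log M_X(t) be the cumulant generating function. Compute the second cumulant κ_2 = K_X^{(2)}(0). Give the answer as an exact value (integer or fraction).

M_X(t) = e^(t^2/2 - t)
K_X(t) = log M_X(t) = t^2/2 - t
D^2[K](t) = 1

κ_2 = D^2[K](0) = 1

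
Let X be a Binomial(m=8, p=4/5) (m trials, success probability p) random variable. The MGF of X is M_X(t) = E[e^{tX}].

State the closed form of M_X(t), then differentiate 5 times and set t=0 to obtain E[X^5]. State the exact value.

E[X^5] = D^5[M](0) = 8705056/625

M_X(t) = (4*e^(t)/5 + 1/5)^8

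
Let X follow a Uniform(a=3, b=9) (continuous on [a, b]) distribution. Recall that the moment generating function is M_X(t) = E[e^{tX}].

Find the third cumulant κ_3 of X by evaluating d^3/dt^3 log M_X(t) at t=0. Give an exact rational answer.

κ_3 = K^(3)(0) = 0

M_X(t) = (e^(9*t) - e^(3*t))/(6*t)
K_X(t) = log M_X(t) = -log(t) + log(e^(9*t) - e^(3*t)) - log(6)
K^(3)(t) = (216*t^3*e^(12*t) + 216*t^3*e^(6*t) - 2*e^(18*t) + 6*e^(12*t) - 6*e^(6*t) + 2)/(t^3*e^(18*t) - 3*t^3*e^(12*t) + 3*t^3*e^(6*t) - t^3)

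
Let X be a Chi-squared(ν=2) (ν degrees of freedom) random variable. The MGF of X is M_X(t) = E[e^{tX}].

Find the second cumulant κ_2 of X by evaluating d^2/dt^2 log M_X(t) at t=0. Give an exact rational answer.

M_X(t) = 1/(1 - 2*t)
K_X(t) = log M_X(t) = -log(1 - 2*t)
K^(2)(t) = 4/(4*t^2 - 4*t + 1)

κ_2 = K^(2)(0) = 4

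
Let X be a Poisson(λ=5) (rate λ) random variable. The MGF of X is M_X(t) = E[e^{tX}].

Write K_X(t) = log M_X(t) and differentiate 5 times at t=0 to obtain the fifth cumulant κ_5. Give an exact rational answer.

M_X(t) = e^(5*e^(t) - 5)
K_X(t) = log M_X(t) = 5*e^(t) - 5
dK/dt = 5*e^(t)
d^2K/dt^2 = 5*e^(t)
d^3K/dt^3 = 5*e^(t)
d^4K/dt^4 = 5*e^(t)
d^5K/dt^5 = 5*e^(t)

κ_5 = d^5K/dt^5 |_{t=0} = 5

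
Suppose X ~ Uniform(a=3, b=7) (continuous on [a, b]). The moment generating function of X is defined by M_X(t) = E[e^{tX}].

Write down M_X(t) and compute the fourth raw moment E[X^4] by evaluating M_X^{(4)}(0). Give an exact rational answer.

M_X(t) = (e^(7*t) - e^(3*t))/(4*t)
dM/dt = (7*t*e^(7*t) - 3*t*e^(3*t) - e^(7*t) + e^(3*t))/(4*t^2)
d^2M/dt^2 = (49*t^2*e^(7*t) - 9*t^2*e^(3*t) - 14*t*e^(7*t) + 6*t*e^(3*t) + 2*e^(7*t) - 2*e^(3*t))/(4*t^3)
d^3M/dt^3 = (343*t^3*e^(7*t) - 27*t^3*e^(3*t) - 147*t^2*e^(7*t) + 27*t^2*e^(3*t) + 42*t*e^(7*t) - 18*t*e^(3*t) - 6*e^(7*t) + 6*e^(3*t))/(4*t^4)

E[X^4] = d^4M/dt^4 |_{t=0} = 4141/5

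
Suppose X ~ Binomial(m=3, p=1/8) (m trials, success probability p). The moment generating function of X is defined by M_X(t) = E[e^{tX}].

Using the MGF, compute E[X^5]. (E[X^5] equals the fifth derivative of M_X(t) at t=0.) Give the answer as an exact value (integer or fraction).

M_X(t) = (e^(t)/8 + 7/8)^3
M′(t) = 3*e^(3*t)/512 + 21*e^(2*t)/256 + 147*e^(t)/512
M′′(t) = 9*e^(3*t)/512 + 21*e^(2*t)/128 + 147*e^(t)/512
M′′′(t) = 27*e^(3*t)/512 + 21*e^(2*t)/64 + 147*e^(t)/512
M′′′′(t) = 81*e^(3*t)/512 + 21*e^(2*t)/32 + 147*e^(t)/512
M′′′′′(t) = 243*e^(3*t)/512 + 21*e^(2*t)/16 + 147*e^(t)/512

E[X^5] = M′′′′′(0) = 531/256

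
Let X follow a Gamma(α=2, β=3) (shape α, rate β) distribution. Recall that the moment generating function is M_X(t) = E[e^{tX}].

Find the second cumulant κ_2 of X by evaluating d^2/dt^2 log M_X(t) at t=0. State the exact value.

κ_2 = D^2[K](0) = 2/9

M_X(t) = 9/(3 - t)^2
K_X(t) = log M_X(t) = -2*log(3 - t) + 2*log(3)
D^2[K](t) = 2/(t^2 - 6*t + 9)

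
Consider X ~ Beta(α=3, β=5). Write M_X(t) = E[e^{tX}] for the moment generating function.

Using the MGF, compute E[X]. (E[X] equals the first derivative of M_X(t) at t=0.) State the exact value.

E[X] = M′(0) = 3/8

M_X(t) = ₁F₁(3; 8; t)
M′(t) = 3*₁F₁(4; 9; t)/8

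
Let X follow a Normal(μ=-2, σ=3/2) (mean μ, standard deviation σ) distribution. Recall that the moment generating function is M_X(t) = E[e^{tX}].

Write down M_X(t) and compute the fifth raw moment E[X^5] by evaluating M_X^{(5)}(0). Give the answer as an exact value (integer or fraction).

M_X(t) = e^(9*t^2/8 - 2*t)
D^5[M](t) = (59049*t^5*e^(9*t^2/8) - 262440*t^4*e^(9*t^2/8) + 729000*t^3*e^(9*t^2/8) - 1114560*t^2*e^(9*t^2/8) + 981360*t*e^(9*t^2/8) - 372608*e^(9*t^2/8))*e^(-2*t)/1024

E[X^5] = D^5[M](0) = -2911/8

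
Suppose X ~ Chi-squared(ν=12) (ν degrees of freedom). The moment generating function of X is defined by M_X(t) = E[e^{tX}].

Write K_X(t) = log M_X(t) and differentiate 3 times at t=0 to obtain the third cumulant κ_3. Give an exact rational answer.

M_X(t) = (1 - 2*t)^(-6)
K_X(t) = log M_X(t) = -6*log(1 - 2*t)
K′(t) = -12/(2*t - 1)
K′′(t) = 24/(4*t^2 - 4*t + 1)
K′′′(t) = -96/(8*t^3 - 12*t^2 + 6*t - 1)

κ_3 = K′′′(0) = 96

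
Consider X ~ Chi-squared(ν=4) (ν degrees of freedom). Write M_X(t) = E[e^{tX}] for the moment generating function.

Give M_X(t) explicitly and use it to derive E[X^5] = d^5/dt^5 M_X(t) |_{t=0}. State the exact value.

M_X(t) = (1 - 2*t)^(-2)
D^5[M](t) = -23040/(128*t^7 - 448*t^6 + 672*t^5 - 560*t^4 + 280*t^3 - 84*t^2 + 14*t - 1)

E[X^5] = D^5[M](0) = 23040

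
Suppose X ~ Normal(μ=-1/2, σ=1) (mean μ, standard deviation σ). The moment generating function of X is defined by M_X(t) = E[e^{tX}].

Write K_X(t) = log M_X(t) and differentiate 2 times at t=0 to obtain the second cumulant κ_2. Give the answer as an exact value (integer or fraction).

M_X(t) = e^(t^2/2 - t/2)
K_X(t) = log M_X(t) = t^2/2 - t/2
K^(2)(t) = 1

κ_2 = K^(2)(0) = 1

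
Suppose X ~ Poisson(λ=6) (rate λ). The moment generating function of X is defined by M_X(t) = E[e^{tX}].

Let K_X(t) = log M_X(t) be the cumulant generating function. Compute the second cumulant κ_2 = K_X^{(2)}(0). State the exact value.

κ_2 = d^2K/dt^2 |_{t=0} = 6

M_X(t) = e^(6*e^(t) - 6)
K_X(t) = log M_X(t) = 6*e^(t) - 6
dK/dt = 6*e^(t)
d^2K/dt^2 = 6*e^(t)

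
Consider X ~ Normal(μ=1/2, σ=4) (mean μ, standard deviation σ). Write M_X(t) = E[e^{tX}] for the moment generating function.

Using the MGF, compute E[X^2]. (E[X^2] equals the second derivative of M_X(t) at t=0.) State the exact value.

E[X^2] = M^(2)(0) = 65/4

M_X(t) = e^(8*t^2 + t/2)
M^(2)(t) = 256*t^2*e^(t/2)*e^(8*t^2) + 16*t*e^(t/2)*e^(8*t^2) + 65*e^(t/2)*e^(8*t^2)/4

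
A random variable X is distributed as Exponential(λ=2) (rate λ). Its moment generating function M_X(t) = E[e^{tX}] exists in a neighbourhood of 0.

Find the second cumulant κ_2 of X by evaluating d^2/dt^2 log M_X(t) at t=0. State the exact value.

κ_2 = D^2[K](0) = 1/4

M_X(t) = 2/(2 - t)
K_X(t) = log M_X(t) = -log(2 - t) + log(2)
D^2[K](t) = 1/(t^2 - 4*t + 4)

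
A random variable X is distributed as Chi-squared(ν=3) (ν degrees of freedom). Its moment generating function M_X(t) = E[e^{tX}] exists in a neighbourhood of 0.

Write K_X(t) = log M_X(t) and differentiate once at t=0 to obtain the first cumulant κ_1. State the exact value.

M_X(t) = (1 - 2*t)^(-3/2)
K_X(t) = log M_X(t) = -3*log(1 - 2*t)/2
dK/dt = -3/(2*t - 1)

κ_1 = dK/dt |_{t=0} = 3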